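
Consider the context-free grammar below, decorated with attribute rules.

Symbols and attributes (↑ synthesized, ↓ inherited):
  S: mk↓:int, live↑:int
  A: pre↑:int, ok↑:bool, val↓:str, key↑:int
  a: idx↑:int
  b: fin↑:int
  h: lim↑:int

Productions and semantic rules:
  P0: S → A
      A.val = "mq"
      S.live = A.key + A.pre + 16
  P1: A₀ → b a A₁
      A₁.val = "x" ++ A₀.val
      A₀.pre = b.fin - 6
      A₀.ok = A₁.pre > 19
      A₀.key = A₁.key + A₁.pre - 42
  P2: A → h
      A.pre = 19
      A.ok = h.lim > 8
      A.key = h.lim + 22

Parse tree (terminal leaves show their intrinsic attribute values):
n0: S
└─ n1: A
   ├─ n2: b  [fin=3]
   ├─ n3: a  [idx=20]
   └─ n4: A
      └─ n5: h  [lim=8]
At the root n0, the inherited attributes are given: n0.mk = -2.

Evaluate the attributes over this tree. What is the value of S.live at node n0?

1. n0.mk = -2  [given at root]
2. n1.val = "mq"  ["mq"]
3. n2.fin = 3  [terminal]
4. n3.idx = 20  [terminal]
5. n4.val = "xmq"  ["x" ++ A₀.val]
6. n5.lim = 8  [terminal]
7. n4.pre = 19  [19]
8. n4.ok = false  [h.lim > 8]
9. n4.key = 30  [h.lim + 22]
10. n1.pre = -3  [b.fin - 6]
11. n1.ok = false  [A₁.pre > 19]
12. n1.key = 7  [A₁.key + A₁.pre - 42]
13. n0.live = 20  [A.key + A.pre + 16]

20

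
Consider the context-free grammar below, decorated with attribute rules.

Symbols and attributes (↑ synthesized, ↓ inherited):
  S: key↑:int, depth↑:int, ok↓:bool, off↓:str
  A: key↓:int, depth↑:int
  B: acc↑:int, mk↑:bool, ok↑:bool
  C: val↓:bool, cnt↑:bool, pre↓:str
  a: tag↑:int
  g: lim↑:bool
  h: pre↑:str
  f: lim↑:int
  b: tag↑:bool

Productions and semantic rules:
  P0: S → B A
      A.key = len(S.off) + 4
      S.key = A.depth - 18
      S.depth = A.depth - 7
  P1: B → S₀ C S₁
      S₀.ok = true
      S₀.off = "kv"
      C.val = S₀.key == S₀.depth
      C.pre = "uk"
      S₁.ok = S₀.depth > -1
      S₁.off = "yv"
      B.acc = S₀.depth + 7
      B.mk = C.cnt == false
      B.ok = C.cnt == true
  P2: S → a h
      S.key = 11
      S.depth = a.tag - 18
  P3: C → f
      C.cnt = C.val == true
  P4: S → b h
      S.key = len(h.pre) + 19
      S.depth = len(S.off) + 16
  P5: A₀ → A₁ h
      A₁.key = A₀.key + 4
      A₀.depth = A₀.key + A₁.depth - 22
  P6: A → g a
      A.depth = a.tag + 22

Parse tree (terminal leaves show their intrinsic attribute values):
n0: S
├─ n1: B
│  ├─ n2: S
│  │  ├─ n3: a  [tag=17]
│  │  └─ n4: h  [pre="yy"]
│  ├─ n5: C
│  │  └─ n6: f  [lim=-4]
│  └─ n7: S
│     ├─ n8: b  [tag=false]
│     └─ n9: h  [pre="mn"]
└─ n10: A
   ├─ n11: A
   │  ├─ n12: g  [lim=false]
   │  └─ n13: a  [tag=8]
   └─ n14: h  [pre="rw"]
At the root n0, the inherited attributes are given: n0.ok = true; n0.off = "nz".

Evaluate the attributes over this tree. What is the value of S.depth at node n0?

7

1. n0.ok = true  [given at root]
2. n0.off = "nz"  [given at root]
3. n2.ok = true  [true]
4. n2.off = "kv"  ["kv"]
5. n3.tag = 17  [terminal]
6. n4.pre = "yy"  [terminal]
7. n2.key = 11  [11]
8. n2.depth = -1  [a.tag - 18]
9. n5.val = false  [S₀.key == S₀.depth]
10. n5.pre = "uk"  ["uk"]
11. n6.lim = -4  [terminal]
12. n5.cnt = false  [C.val == true]
13. n7.ok = false  [S₀.depth > -1]
14. n7.off = "yv"  ["yv"]
15. n8.tag = false  [terminal]
16. n9.pre = "mn"  [terminal]
17. n7.key = 21  [len(h.pre) + 19]
18. n7.depth = 18  [len(S.off) + 16]
19. n1.acc = 6  [S₀.depth + 7]
20. n1.mk = true  [C.cnt == false]
21. n1.ok = false  [C.cnt == true]
22. n10.key = 6  [len(S.off) + 4]
23. n11.key = 10  [A₀.key + 4]
24. n12.lim = false  [terminal]
25. n13.tag = 8  [terminal]
26. n11.depth = 30  [a.tag + 22]
27. n14.pre = "rw"  [terminal]
28. n10.depth = 14  [A₀.key + A₁.depth - 22]
29. n0.key = -4  [A.depth - 18]
30. n0.depth = 7  [A.depth - 7]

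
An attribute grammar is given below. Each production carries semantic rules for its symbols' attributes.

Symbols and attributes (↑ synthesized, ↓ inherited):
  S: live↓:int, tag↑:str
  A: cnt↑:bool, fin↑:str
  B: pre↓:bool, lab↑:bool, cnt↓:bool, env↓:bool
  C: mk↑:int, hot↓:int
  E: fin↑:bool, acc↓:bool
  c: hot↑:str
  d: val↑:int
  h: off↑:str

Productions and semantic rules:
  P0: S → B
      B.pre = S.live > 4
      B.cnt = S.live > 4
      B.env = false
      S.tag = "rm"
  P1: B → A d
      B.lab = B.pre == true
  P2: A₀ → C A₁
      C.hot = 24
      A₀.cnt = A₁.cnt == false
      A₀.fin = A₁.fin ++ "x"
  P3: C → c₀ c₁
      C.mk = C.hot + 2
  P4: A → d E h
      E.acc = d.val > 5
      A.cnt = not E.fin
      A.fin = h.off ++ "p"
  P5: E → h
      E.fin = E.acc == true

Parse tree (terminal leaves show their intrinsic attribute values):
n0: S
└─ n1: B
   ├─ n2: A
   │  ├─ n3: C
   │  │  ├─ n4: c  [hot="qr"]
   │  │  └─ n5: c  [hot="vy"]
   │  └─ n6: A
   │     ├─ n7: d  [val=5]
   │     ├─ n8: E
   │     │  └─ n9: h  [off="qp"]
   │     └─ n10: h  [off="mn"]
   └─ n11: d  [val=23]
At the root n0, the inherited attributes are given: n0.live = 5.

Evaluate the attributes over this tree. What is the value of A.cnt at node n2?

1. n0.live = 5  [given at root]
2. n1.pre = true  [S.live > 4]
3. n1.cnt = true  [S.live > 4]
4. n1.env = false  [false]
5. n3.hot = 24  [24]
6. n4.hot = "qr"  [terminal]
7. n5.hot = "vy"  [terminal]
8. n3.mk = 26  [C.hot + 2]
9. n7.val = 5  [terminal]
10. n8.acc = false  [d.val > 5]
11. n9.off = "qp"  [terminal]
12. n8.fin = false  [E.acc == true]
13. n10.off = "mn"  [terminal]
14. n6.cnt = true  [not E.fin]
15. n6.fin = "mnp"  [h.off ++ "p"]
16. n2.cnt = false  [A₁.cnt == false]
17. n2.fin = "mnpx"  [A₁.fin ++ "x"]
18. n11.val = 23  [terminal]
19. n1.lab = true  [B.pre == true]
20. n0.tag = "rm"  ["rm"]

false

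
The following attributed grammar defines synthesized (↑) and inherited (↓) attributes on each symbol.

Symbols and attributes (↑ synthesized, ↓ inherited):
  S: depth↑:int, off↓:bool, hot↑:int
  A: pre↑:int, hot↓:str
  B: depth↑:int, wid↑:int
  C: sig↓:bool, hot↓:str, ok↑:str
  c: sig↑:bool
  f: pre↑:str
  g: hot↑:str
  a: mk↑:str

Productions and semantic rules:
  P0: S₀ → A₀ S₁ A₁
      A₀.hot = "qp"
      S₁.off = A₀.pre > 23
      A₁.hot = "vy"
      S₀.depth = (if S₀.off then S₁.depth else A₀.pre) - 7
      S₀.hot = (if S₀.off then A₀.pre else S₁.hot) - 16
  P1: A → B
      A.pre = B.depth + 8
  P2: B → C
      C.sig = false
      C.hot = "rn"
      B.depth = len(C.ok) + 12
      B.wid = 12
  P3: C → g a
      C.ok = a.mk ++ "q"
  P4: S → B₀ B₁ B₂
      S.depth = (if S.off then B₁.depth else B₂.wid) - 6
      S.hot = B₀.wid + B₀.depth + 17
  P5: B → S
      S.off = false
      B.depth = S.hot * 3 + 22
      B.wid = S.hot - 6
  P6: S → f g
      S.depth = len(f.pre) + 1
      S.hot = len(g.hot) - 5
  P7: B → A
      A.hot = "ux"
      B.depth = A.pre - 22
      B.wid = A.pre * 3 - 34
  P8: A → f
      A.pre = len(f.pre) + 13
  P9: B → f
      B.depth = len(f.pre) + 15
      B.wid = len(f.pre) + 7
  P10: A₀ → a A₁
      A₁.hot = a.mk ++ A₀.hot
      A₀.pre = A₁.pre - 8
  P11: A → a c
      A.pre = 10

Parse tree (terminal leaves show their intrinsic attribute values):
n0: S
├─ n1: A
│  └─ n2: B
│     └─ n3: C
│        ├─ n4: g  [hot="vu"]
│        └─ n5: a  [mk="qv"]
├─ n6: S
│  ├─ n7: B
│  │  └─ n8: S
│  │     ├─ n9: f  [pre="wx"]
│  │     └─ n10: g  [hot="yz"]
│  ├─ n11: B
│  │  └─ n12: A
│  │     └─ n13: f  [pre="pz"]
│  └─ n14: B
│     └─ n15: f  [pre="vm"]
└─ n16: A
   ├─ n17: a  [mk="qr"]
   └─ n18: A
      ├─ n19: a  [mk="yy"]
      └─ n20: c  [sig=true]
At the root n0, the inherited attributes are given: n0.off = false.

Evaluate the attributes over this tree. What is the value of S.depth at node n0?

16

1. n0.off = false  [given at root]
2. n1.hot = "qp"  ["qp"]
3. n3.sig = false  [false]
4. n3.hot = "rn"  ["rn"]
5. n4.hot = "vu"  [terminal]
6. n5.mk = "qv"  [terminal]
7. n3.ok = "qvq"  [a.mk ++ "q"]
8. n2.depth = 15  [len(C.ok) + 12]
9. n2.wid = 12  [12]
10. n1.pre = 23  [B.depth + 8]
11. n6.off = false  [A₀.pre > 23]
12. n8.off = false  [false]
13. n9.pre = "wx"  [terminal]
14. n10.hot = "yz"  [terminal]
15. n8.depth = 3  [len(f.pre) + 1]
16. n8.hot = -3  [len(g.hot) - 5]
17. n7.depth = 13  [S.hot * 3 + 22]
18. n7.wid = -9  [S.hot - 6]
19. n12.hot = "ux"  ["ux"]
20. n13.pre = "pz"  [terminal]
21. n12.pre = 15  [len(f.pre) + 13]
22. n11.depth = -7  [A.pre - 22]
23. n11.wid = 11  [A.pre * 3 - 34]
24. n15.pre = "vm"  [terminal]
25. n14.depth = 17  [len(f.pre) + 15]
26. n14.wid = 9  [len(f.pre) + 7]
27. n6.depth = 3  [(if S.off then B₁.depth else B₂.wid) - 6]
28. n6.hot = 21  [B₀.wid + B₀.depth + 17]
29. n16.hot = "vy"  ["vy"]
30. n17.mk = "qr"  [terminal]
31. n18.hot = "qrvy"  [a.mk ++ A₀.hot]
32. n19.mk = "yy"  [terminal]
33. n20.sig = true  [terminal]
34. n18.pre = 10  [10]
35. n16.pre = 2  [A₁.pre - 8]
36. n0.depth = 16  [(if S₀.off then S₁.depth else A₀.pre) - 7]
37. n0.hot = 5  [(if S₀.off then A₀.pre else S₁.hot) - 16]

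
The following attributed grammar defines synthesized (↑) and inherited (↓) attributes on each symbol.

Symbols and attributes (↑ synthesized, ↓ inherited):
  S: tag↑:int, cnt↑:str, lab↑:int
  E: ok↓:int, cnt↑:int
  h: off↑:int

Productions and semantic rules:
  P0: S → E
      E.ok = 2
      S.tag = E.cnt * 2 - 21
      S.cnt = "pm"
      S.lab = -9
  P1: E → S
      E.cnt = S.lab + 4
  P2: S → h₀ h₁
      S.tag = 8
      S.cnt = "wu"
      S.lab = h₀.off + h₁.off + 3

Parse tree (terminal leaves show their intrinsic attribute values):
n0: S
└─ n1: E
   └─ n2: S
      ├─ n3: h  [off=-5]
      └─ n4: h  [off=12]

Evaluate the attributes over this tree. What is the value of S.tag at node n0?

1. n1.ok = 2  [2]
2. n3.off = -5  [terminal]
3. n4.off = 12  [terminal]
4. n2.tag = 8  [8]
5. n2.cnt = "wu"  ["wu"]
6. n2.lab = 10  [h₀.off + h₁.off + 3]
7. n1.cnt = 14  [S.lab + 4]
8. n0.tag = 7  [E.cnt * 2 - 21]
9. n0.cnt = "pm"  ["pm"]
10. n0.lab = -9  [-9]

7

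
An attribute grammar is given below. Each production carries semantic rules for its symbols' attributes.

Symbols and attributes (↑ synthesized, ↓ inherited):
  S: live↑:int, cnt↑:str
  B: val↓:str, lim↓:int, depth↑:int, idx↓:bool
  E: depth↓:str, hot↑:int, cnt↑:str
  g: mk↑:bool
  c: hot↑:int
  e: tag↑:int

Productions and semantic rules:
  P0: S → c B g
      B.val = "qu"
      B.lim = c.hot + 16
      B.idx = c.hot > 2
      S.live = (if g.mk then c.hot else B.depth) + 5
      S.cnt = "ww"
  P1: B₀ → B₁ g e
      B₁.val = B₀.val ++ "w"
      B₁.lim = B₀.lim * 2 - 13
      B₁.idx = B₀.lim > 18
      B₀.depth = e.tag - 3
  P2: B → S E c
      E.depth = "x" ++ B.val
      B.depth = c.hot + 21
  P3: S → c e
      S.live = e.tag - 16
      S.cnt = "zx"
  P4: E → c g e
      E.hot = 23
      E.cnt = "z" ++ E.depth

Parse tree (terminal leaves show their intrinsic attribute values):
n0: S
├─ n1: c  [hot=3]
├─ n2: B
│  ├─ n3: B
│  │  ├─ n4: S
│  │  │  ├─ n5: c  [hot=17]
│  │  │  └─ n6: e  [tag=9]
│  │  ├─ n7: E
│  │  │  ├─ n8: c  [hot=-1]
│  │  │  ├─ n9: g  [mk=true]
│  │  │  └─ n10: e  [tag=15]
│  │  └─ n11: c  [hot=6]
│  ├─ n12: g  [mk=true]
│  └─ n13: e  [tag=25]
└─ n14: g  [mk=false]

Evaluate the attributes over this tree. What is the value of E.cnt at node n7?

1. n1.hot = 3  [terminal]
2. n2.val = "qu"  ["qu"]
3. n2.lim = 19  [c.hot + 16]
4. n2.idx = true  [c.hot > 2]
5. n3.val = "quw"  [B₀.val ++ "w"]
6. n3.lim = 25  [B₀.lim * 2 - 13]
7. n3.idx = true  [B₀.lim > 18]
8. n5.hot = 17  [terminal]
9. n6.tag = 9  [terminal]
10. n4.live = -7  [e.tag - 16]
11. n4.cnt = "zx"  ["zx"]
12. n7.depth = "xquw"  ["x" ++ B.val]
13. n8.hot = -1  [terminal]
14. n9.mk = true  [terminal]
15. n10.tag = 15  [terminal]
16. n7.hot = 23  [23]
17. n7.cnt = "zxquw"  ["z" ++ E.depth]
18. n11.hot = 6  [terminal]
19. n3.depth = 27  [c.hot + 21]
20. n12.mk = true  [terminal]
21. n13.tag = 25  [terminal]
22. n2.depth = 22  [e.tag - 3]
23. n14.mk = false  [terminal]
24. n0.live = 27  [(if g.mk then c.hot else B.depth) + 5]
25. n0.cnt = "ww"  ["ww"]

"zxquw"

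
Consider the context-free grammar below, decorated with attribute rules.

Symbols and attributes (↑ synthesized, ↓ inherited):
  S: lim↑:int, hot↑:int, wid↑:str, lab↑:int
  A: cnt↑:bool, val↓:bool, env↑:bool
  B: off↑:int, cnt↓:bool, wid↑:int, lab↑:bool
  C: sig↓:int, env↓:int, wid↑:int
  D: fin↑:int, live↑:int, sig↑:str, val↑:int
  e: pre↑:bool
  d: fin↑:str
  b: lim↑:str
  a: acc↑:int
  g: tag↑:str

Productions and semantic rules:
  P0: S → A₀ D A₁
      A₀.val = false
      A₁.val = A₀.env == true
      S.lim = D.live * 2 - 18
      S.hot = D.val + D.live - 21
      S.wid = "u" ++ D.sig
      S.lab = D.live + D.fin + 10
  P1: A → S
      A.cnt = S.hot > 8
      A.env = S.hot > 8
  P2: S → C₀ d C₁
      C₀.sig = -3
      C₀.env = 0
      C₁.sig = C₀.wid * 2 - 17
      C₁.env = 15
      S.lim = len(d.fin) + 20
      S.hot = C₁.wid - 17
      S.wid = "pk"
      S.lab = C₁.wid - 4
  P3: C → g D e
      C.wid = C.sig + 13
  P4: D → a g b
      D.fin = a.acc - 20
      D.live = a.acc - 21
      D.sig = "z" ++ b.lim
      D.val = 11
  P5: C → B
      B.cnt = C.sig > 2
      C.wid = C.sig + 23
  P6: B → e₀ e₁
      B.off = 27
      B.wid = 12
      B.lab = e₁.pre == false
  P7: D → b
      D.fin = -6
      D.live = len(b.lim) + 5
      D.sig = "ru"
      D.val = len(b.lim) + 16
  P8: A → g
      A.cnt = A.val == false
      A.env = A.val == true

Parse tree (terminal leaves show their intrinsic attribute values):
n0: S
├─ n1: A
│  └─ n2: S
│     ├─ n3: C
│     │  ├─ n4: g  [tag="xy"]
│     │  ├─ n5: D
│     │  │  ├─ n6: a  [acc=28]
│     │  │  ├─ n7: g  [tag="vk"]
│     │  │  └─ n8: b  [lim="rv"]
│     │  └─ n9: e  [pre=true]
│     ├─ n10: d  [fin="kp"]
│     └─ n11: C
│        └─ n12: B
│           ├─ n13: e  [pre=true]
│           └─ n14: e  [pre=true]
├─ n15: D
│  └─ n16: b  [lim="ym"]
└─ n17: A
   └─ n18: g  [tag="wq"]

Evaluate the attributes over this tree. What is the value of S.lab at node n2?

22

1. n1.val = false  [false]
2. n3.sig = -3  [-3]
3. n3.env = 0  [0]
4. n4.tag = "xy"  [terminal]
5. n6.acc = 28  [terminal]
6. n7.tag = "vk"  [terminal]
7. n8.lim = "rv"  [terminal]
8. n5.fin = 8  [a.acc - 20]
9. n5.live = 7  [a.acc - 21]
10. n5.sig = "zrv"  ["z" ++ b.lim]
11. n5.val = 11  [11]
12. n9.pre = true  [terminal]
13. n3.wid = 10  [C.sig + 13]
14. n10.fin = "kp"  [terminal]
15. n11.sig = 3  [C₀.wid * 2 - 17]
16. n11.env = 15  [15]
17. n12.cnt = true  [C.sig > 2]
18. n13.pre = true  [terminal]
19. n14.pre = true  [terminal]
20. n12.off = 27  [27]
21. n12.wid = 12  [12]
22. n12.lab = false  [e₁.pre == false]
23. n11.wid = 26  [C.sig + 23]
24. n2.lim = 22  [len(d.fin) + 20]
25. n2.hot = 9  [C₁.wid - 17]
26. n2.wid = "pk"  ["pk"]
27. n2.lab = 22  [C₁.wid - 4]
28. n1.cnt = true  [S.hot > 8]
29. n1.env = true  [S.hot > 8]
30. n16.lim = "ym"  [terminal]
31. n15.fin = -6  [-6]
32. n15.live = 7  [len(b.lim) + 5]
33. n15.sig = "ru"  ["ru"]
34. n15.val = 18  [len(b.lim) + 16]
35. n17.val = true  [A₀.env == true]
36. n18.tag = "wq"  [terminal]
37. n17.cnt = false  [A.val == false]
38. n17.env = true  [A.val == true]
39. n0.lim = -4  [D.live * 2 - 18]
40. n0.hot = 4  [D.val + D.live - 21]
41. n0.wid = "uru"  ["u" ++ D.sig]
42. n0.lab = 11  [D.live + D.fin + 10]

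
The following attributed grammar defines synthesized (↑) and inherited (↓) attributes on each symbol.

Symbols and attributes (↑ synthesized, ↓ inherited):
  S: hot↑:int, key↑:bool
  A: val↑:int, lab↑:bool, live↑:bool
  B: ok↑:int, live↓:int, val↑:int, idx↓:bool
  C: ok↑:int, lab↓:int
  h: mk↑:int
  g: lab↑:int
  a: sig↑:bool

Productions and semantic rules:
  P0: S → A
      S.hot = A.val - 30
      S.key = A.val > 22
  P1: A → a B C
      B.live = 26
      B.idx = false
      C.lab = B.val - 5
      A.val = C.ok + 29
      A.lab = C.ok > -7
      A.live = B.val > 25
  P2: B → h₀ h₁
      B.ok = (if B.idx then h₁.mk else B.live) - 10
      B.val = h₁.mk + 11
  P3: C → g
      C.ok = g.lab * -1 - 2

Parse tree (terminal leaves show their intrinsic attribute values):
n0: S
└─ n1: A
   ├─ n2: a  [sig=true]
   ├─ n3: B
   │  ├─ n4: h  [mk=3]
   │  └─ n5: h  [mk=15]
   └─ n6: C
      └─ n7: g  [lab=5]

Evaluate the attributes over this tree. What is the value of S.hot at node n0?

-8

1. n2.sig = true  [terminal]
2. n3.live = 26  [26]
3. n3.idx = false  [false]
4. n4.mk = 3  [terminal]
5. n5.mk = 15  [terminal]
6. n3.ok = 16  [(if B.idx then h₁.mk else B.live) - 10]
7. n3.val = 26  [h₁.mk + 11]
8. n6.lab = 21  [B.val - 5]
9. n7.lab = 5  [terminal]
10. n6.ok = -7  [g.lab * -1 - 2]
11. n1.val = 22  [C.ok + 29]
12. n1.lab = false  [C.ok > -7]
13. n1.live = true  [B.val > 25]
14. n0.hot = -8  [A.val - 30]
15. n0.key = false  [A.val > 22]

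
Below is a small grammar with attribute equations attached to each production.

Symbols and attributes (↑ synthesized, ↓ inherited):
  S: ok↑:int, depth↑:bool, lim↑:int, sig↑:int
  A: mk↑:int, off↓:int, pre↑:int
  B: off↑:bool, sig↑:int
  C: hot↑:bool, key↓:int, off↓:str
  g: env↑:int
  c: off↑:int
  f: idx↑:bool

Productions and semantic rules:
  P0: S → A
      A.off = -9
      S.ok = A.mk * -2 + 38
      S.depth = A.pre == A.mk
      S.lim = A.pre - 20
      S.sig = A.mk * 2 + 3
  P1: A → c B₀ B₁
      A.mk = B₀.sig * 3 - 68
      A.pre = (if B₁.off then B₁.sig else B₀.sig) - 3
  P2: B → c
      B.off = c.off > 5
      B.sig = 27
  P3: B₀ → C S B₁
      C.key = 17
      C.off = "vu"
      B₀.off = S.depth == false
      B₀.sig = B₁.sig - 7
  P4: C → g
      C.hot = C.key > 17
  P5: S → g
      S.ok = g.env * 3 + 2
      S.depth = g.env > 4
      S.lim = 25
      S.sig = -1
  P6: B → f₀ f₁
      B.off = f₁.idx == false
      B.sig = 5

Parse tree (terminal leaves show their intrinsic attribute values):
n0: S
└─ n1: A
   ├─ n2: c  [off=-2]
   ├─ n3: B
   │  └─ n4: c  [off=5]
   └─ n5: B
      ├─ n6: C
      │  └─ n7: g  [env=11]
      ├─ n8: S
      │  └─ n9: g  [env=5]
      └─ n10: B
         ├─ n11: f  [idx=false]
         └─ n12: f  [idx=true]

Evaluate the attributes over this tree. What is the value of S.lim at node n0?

4

1. n1.off = -9  [-9]
2. n2.off = -2  [terminal]
3. n4.off = 5  [terminal]
4. n3.off = false  [c.off > 5]
5. n3.sig = 27  [27]
6. n6.key = 17  [17]
7. n6.off = "vu"  ["vu"]
8. n7.env = 11  [terminal]
9. n6.hot = false  [C.key > 17]
10. n9.env = 5  [terminal]
11. n8.ok = 17  [g.env * 3 + 2]
12. n8.depth = true  [g.env > 4]
13. n8.lim = 25  [25]
14. n8.sig = -1  [-1]
15. n11.idx = false  [terminal]
16. n12.idx = true  [terminal]
17. n10.off = false  [f₁.idx == false]
18. n10.sig = 5  [5]
19. n5.off = false  [S.depth == false]
20. n5.sig = -2  [B₁.sig - 7]
21. n1.mk = 13  [B₀.sig * 3 - 68]
22. n1.pre = 24  [(if B₁.off then B₁.sig else B₀.sig) - 3]
23. n0.ok = 12  [A.mk * -2 + 38]
24. n0.depth = false  [A.pre == A.mk]
25. n0.lim = 4  [A.pre - 20]
26. n0.sig = 29  [A.mk * 2 + 3]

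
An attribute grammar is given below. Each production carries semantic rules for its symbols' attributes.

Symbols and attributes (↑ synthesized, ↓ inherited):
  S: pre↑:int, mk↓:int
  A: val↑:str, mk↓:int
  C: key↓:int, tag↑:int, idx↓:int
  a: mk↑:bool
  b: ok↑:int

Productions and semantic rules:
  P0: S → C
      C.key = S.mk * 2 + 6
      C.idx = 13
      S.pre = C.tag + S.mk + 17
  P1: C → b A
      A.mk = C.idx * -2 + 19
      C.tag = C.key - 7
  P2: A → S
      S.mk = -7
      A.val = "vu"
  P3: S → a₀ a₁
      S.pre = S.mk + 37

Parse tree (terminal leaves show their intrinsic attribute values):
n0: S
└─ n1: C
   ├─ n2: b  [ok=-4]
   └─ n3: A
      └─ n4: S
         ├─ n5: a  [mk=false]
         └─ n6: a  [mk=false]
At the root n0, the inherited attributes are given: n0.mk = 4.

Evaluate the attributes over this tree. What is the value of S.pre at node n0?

28

1. n0.mk = 4  [given at root]
2. n1.key = 14  [S.mk * 2 + 6]
3. n1.idx = 13  [13]
4. n2.ok = -4  [terminal]
5. n3.mk = -7  [C.idx * -2 + 19]
6. n4.mk = -7  [-7]
7. n5.mk = false  [terminal]
8. n6.mk = false  [terminal]
9. n4.pre = 30  [S.mk + 37]
10. n3.val = "vu"  ["vu"]
11. n1.tag = 7  [C.key - 7]
12. n0.pre = 28  [C.tag + S.mk + 17]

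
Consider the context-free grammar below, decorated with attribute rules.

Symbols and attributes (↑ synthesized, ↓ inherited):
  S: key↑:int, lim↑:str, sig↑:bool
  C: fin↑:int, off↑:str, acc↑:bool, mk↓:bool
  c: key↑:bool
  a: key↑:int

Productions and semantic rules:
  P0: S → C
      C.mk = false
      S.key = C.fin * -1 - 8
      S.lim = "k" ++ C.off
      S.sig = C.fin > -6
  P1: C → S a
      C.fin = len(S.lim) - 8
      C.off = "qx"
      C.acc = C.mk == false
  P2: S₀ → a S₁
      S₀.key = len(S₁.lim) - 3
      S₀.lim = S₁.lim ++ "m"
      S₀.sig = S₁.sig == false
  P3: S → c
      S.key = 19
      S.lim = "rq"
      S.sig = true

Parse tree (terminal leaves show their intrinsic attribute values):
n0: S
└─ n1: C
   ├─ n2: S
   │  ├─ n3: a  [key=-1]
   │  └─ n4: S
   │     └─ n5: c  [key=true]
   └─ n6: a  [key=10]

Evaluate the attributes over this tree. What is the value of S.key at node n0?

-3

1. n1.mk = false  [false]
2. n3.key = -1  [terminal]
3. n5.key = true  [terminal]
4. n4.key = 19  [19]
5. n4.lim = "rq"  ["rq"]
6. n4.sig = true  [true]
7. n2.key = -1  [len(S₁.lim) - 3]
8. n2.lim = "rqm"  [S₁.lim ++ "m"]
9. n2.sig = false  [S₁.sig == false]
10. n6.key = 10  [terminal]
11. n1.fin = -5  [len(S.lim) - 8]
12. n1.off = "qx"  ["qx"]
13. n1.acc = true  [C.mk == false]
14. n0.key = -3  [C.fin * -1 - 8]
15. n0.lim = "kqx"  ["k" ++ C.off]
16. n0.sig = true  [C.fin > -6]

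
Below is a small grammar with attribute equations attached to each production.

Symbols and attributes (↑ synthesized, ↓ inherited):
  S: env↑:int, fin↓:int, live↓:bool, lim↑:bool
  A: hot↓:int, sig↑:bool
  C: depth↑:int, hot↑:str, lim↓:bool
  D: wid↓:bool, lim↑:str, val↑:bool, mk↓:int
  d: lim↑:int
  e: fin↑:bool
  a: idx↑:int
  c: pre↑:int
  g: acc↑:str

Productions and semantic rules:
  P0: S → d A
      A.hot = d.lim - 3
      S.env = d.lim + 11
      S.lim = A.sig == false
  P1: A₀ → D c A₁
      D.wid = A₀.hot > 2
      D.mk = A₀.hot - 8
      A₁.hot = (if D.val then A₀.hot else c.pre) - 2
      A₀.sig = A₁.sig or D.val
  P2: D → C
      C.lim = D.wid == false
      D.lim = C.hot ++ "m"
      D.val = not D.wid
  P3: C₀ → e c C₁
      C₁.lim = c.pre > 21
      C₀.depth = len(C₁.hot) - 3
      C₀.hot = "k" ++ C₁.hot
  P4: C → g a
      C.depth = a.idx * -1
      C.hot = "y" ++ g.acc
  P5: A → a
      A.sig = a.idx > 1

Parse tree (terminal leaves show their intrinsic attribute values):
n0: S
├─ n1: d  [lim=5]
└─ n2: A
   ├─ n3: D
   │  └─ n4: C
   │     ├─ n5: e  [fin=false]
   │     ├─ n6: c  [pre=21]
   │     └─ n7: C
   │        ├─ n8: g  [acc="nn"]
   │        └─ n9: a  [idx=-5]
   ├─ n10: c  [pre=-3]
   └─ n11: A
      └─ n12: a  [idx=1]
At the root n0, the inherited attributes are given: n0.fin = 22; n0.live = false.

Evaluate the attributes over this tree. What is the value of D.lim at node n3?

1. n0.fin = 22  [given at root]
2. n0.live = false  [given at root]
3. n1.lim = 5  [terminal]
4. n2.hot = 2  [d.lim - 3]
5. n3.wid = false  [A₀.hot > 2]
6. n3.mk = -6  [A₀.hot - 8]
7. n4.lim = true  [D.wid == false]
8. n5.fin = false  [terminal]
9. n6.pre = 21  [terminal]
10. n7.lim = false  [c.pre > 21]
11. n8.acc = "nn"  [terminal]
12. n9.idx = -5  [terminal]
13. n7.depth = 5  [a.idx * -1]
14. n7.hot = "ynn"  ["y" ++ g.acc]
15. n4.depth = 0  [len(C₁.hot) - 3]
16. n4.hot = "kynn"  ["k" ++ C₁.hot]
17. n3.lim = "kynnm"  [C.hot ++ "m"]
18. n3.val = true  [not D.wid]
19. n10.pre = -3  [terminal]
20. n11.hot = 0  [(if D.val then A₀.hot else c.pre) - 2]
21. n12.idx = 1  [terminal]
22. n11.sig = false  [a.idx > 1]
23. n2.sig = true  [A₁.sig or D.val]
24. n0.env = 16  [d.lim + 11]
25. n0.lim = false  [A.sig == false]

"kynnm"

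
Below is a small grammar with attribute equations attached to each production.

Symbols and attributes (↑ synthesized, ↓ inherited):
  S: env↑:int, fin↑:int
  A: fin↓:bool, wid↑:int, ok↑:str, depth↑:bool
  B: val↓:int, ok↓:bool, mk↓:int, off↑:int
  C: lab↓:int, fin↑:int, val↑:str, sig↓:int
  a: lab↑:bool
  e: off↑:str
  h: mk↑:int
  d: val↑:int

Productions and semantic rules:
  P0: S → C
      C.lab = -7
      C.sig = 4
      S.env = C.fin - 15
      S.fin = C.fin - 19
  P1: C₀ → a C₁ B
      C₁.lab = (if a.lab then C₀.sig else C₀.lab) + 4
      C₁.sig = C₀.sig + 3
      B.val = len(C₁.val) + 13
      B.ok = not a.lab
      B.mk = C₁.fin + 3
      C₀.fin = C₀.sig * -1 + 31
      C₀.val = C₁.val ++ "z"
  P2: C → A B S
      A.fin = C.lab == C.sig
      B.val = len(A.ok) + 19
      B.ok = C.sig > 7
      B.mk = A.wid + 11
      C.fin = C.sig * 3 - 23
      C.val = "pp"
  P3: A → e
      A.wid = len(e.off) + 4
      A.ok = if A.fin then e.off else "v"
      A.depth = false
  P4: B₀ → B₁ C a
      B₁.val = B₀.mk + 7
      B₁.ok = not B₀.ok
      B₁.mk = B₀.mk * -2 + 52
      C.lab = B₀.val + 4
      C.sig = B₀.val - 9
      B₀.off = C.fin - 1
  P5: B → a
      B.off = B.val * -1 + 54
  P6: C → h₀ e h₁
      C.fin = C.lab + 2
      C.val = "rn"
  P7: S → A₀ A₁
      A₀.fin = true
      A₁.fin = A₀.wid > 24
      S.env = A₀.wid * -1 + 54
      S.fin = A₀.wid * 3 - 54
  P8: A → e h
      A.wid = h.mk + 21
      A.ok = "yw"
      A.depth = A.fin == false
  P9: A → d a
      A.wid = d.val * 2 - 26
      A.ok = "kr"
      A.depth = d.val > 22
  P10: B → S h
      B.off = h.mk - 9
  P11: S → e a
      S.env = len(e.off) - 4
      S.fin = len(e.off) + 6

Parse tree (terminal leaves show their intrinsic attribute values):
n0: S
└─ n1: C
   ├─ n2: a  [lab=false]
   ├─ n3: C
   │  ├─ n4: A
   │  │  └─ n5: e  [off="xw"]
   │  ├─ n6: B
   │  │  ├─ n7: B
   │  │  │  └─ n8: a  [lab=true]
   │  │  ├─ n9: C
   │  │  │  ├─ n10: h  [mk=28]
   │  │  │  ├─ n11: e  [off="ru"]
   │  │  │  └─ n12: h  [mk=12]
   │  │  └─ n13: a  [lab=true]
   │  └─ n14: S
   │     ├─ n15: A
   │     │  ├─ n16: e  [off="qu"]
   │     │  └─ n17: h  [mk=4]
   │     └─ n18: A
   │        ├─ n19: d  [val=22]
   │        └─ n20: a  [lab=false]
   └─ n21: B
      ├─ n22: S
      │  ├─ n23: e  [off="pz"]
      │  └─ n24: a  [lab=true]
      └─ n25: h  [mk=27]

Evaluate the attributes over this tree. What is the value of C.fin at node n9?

1. n1.lab = -7  [-7]
2. n1.sig = 4  [4]
3. n2.lab = false  [terminal]
4. n3.lab = -3  [(if a.lab then C₀.sig else C₀.lab) + 4]
5. n3.sig = 7  [C₀.sig + 3]
6. n4.fin = false  [C.lab == C.sig]
7. n5.off = "xw"  [terminal]
8. n4.wid = 6  [len(e.off) + 4]
9. n4.ok = "v"  [if A.fin then e.off else "v"]
10. n4.depth = false  [false]
11. n6.val = 20  [len(A.ok) + 19]
12. n6.ok = false  [C.sig > 7]
13. n6.mk = 17  [A.wid + 11]
14. n7.val = 24  [B₀.mk + 7]
15. n7.ok = true  [not B₀.ok]
16. n7.mk = 18  [B₀.mk * -2 + 52]
17. n8.lab = true  [terminal]
18. n7.off = 30  [B.val * -1 + 54]
19. n9.lab = 24  [B₀.val + 4]
20. n9.sig = 11  [B₀.val - 9]
21. n10.mk = 28  [terminal]
22. n11.off = "ru"  [terminal]
23. n12.mk = 12  [terminal]
24. n9.fin = 26  [C.lab + 2]
25. n9.val = "rn"  ["rn"]
26. n13.lab = true  [terminal]
27. n6.off = 25  [C.fin - 1]
28. n15.fin = true  [true]
29. n16.off = "qu"  [terminal]
30. n17.mk = 4  [terminal]
31. n15.wid = 25  [h.mk + 21]
32. n15.ok = "yw"  ["yw"]
33. n15.depth = false  [A.fin == false]
34. n18.fin = true  [A₀.wid > 24]
35. n19.val = 22  [terminal]
36. n20.lab = false  [terminal]
37. n18.wid = 18  [d.val * 2 - 26]
38. n18.ok = "kr"  ["kr"]
39. n18.depth = false  [d.val > 22]
40. n14.env = 29  [A₀.wid * -1 + 54]
41. n14.fin = 21  [A₀.wid * 3 - 54]
42. n3.fin = -2  [C.sig * 3 - 23]
43. n3.val = "pp"  ["pp"]
44. n21.val = 15  [len(C₁.val) + 13]
45. n21.ok = true  [not a.lab]
46. n21.mk = 1  [C₁.fin + 3]
47. n23.off = "pz"  [terminal]
48. n24.lab = true  [terminal]
49. n22.env = -2  [len(e.off) - 4]
50. n22.fin = 8  [len(e.off) + 6]
51. n25.mk = 27  [terminal]
52. n21.off = 18  [h.mk - 9]
53. n1.fin = 27  [C₀.sig * -1 + 31]
54. n1.val = "ppz"  [C₁.val ++ "z"]
55. n0.env = 12  [C.fin - 15]
56. n0.fin = 8  [C.fin - 19]

26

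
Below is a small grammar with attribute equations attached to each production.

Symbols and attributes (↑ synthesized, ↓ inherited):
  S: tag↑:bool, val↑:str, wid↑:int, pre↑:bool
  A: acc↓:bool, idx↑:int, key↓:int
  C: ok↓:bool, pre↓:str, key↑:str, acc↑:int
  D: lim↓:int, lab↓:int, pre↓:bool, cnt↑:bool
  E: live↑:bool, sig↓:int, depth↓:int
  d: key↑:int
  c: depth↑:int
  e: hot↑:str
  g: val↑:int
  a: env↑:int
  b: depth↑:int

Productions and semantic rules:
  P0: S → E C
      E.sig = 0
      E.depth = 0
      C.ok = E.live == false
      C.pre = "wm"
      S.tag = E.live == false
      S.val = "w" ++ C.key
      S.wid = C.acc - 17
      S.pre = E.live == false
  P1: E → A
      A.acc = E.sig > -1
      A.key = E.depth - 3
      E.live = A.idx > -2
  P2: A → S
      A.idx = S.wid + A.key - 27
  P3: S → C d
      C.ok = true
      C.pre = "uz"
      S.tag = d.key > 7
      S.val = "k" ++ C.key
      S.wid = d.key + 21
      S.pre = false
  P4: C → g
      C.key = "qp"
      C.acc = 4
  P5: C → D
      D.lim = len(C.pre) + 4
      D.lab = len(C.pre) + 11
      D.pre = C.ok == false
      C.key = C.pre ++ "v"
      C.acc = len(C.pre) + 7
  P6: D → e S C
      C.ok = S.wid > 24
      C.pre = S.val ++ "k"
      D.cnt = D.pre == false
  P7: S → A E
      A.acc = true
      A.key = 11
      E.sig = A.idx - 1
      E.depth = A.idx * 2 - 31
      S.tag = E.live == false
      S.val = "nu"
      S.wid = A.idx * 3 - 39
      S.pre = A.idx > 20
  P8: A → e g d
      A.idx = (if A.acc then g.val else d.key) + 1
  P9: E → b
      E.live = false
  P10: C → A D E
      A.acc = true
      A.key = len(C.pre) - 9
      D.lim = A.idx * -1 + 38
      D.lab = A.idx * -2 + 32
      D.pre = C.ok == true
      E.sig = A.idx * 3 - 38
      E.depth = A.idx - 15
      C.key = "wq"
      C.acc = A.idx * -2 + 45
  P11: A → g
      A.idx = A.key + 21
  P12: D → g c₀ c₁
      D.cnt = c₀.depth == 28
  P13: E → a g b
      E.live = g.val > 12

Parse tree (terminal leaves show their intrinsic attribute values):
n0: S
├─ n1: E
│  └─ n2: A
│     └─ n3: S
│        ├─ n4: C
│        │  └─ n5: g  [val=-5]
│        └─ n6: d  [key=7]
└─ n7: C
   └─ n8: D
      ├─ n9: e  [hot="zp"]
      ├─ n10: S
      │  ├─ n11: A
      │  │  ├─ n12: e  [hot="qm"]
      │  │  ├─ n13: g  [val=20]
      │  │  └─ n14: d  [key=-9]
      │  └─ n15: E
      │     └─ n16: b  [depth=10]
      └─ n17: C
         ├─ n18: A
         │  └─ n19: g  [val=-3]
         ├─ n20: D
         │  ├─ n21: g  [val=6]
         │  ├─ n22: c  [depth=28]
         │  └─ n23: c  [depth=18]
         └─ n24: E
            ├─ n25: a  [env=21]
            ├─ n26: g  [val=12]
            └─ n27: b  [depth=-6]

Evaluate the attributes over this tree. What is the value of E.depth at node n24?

1. n1.sig = 0  [0]
2. n1.depth = 0  [0]
3. n2.acc = true  [E.sig > -1]
4. n2.key = -3  [E.depth - 3]
5. n4.ok = true  [true]
6. n4.pre = "uz"  ["uz"]
7. n5.val = -5  [terminal]
8. n4.key = "qp"  ["qp"]
9. n4.acc = 4  [4]
10. n6.key = 7  [terminal]
11. n3.tag = false  [d.key > 7]
12. n3.val = "kqp"  ["k" ++ C.key]
13. n3.wid = 28  [d.key + 21]
14. n3.pre = false  [false]
15. n2.idx = -2  [S.wid + A.key - 27]
16. n1.live = false  [A.idx > -2]
17. n7.ok = true  [E.live == false]
18. n7.pre = "wm"  ["wm"]
19. n8.lim = 6  [len(C.pre) + 4]
20. n8.lab = 13  [len(C.pre) + 11]
21. n8.pre = false  [C.ok == false]
22. n9.hot = "zp"  [terminal]
23. n11.acc = true  [true]
24. n11.key = 11  [11]
25. n12.hot = "qm"  [terminal]
26. n13.val = 20  [terminal]
27. n14.key = -9  [terminal]
28. n11.idx = 21  [(if A.acc then g.val else d.key) + 1]
29. n15.sig = 20  [A.idx - 1]
30. n15.depth = 11  [A.idx * 2 - 31]
31. n16.depth = 10  [terminal]
32. n15.live = false  [false]
33. n10.tag = true  [E.live == false]
34. n10.val = "nu"  ["nu"]
35. n10.wid = 24  [A.idx * 3 - 39]
36. n10.pre = true  [A.idx > 20]
37. n17.ok = false  [S.wid > 24]
38. n17.pre = "nuk"  [S.val ++ "k"]
39. n18.acc = true  [true]
40. n18.key = -6  [len(C.pre) - 9]
41. n19.val = -3  [terminal]
42. n18.idx = 15  [A.key + 21]
43. n20.lim = 23  [A.idx * -1 + 38]
44. n20.lab = 2  [A.idx * -2 + 32]
45. n20.pre = false  [C.ok == true]
46. n21.val = 6  [terminal]
47. n22.depth = 28  [terminal]
48. n23.depth = 18  [terminal]
49. n20.cnt = true  [c₀.depth == 28]
50. n24.sig = 7  [A.idx * 3 - 38]
51. n24.depth = 0  [A.idx - 15]
52. n25.env = 21  [terminal]
53. n26.val = 12  [terminal]
54. n27.depth = -6  [terminal]
55. n24.live = false  [g.val > 12]
56. n17.key = "wq"  ["wq"]
57. n17.acc = 15  [A.idx * -2 + 45]
58. n8.cnt = true  [D.pre == false]
59. n7.key = "wmv"  [C.pre ++ "v"]
60. n7.acc = 9  [len(C.pre) + 7]
61. n0.tag = true  [E.live == false]
62. n0.val = "wwmv"  ["w" ++ C.key]
63. n0.wid = -8  [C.acc - 17]
64. n0.pre = true  [E.live == false]

0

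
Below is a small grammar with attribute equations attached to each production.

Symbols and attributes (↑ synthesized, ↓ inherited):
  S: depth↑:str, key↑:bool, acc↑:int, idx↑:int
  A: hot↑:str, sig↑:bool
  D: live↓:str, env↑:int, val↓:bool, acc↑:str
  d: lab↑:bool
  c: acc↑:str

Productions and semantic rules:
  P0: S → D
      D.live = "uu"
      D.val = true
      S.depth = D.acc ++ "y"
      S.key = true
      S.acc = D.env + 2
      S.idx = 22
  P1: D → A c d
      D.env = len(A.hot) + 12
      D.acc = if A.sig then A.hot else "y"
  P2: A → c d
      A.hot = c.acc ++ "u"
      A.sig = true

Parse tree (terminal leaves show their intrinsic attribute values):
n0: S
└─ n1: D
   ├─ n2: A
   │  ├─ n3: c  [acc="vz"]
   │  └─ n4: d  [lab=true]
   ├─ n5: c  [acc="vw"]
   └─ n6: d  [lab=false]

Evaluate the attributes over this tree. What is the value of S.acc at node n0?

17

1. n1.live = "uu"  ["uu"]
2. n1.val = true  [true]
3. n3.acc = "vz"  [terminal]
4. n4.lab = true  [terminal]
5. n2.hot = "vzu"  [c.acc ++ "u"]
6. n2.sig = true  [true]
7. n5.acc = "vw"  [terminal]
8. n6.lab = false  [terminal]
9. n1.env = 15  [len(A.hot) + 12]
10. n1.acc = "vzu"  [if A.sig then A.hot else "y"]
11. n0.depth = "vzuy"  [D.acc ++ "y"]
12. n0.key = true  [true]
13. n0.acc = 17  [D.env + 2]
14. n0.idx = 22  [22]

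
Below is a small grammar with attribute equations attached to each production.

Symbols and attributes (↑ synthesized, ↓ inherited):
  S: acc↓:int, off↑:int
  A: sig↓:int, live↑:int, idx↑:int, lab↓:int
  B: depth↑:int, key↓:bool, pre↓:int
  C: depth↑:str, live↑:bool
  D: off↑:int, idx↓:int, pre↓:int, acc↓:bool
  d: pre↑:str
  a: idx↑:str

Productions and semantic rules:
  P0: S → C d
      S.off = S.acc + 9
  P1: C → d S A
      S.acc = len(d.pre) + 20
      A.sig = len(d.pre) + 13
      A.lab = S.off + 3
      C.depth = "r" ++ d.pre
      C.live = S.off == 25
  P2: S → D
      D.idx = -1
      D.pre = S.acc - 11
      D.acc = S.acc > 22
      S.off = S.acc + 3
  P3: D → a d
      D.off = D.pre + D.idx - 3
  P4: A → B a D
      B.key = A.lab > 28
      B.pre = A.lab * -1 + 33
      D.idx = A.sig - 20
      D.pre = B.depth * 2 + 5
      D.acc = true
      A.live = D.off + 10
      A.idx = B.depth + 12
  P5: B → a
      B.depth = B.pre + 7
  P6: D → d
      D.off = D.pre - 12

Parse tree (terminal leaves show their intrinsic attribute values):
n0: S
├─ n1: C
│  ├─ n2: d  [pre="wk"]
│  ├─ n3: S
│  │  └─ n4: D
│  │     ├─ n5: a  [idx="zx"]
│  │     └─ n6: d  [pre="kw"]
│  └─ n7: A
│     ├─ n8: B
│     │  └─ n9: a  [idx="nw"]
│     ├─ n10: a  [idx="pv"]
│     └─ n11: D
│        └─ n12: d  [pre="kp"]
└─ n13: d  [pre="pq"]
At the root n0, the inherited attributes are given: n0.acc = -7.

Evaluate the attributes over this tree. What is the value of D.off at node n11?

17

1. n0.acc = -7  [given at root]
2. n2.pre = "wk"  [terminal]
3. n3.acc = 22  [len(d.pre) + 20]
4. n4.idx = -1  [-1]
5. n4.pre = 11  [S.acc - 11]
6. n4.acc = false  [S.acc > 22]
7. n5.idx = "zx"  [terminal]
8. n6.pre = "kw"  [terminal]
9. n4.off = 7  [D.pre + D.idx - 3]
10. n3.off = 25  [S.acc + 3]
11. n7.sig = 15  [len(d.pre) + 13]
12. n7.lab = 28  [S.off + 3]
13. n8.key = false  [A.lab > 28]
14. n8.pre = 5  [A.lab * -1 + 33]
15. n9.idx = "nw"  [terminal]
16. n8.depth = 12  [B.pre + 7]
17. n10.idx = "pv"  [terminal]
18. n11.idx = -5  [A.sig - 20]
19. n11.pre = 29  [B.depth * 2 + 5]
20. n11.acc = true  [true]
21. n12.pre = "kp"  [terminal]
22. n11.off = 17  [D.pre - 12]
23. n7.live = 27  [D.off + 10]
24. n7.idx = 24  [B.depth + 12]
25. n1.depth = "rwk"  ["r" ++ d.pre]
26. n1.live = true  [S.off == 25]
27. n13.pre = "pq"  [terminal]
28. n0.off = 2  [S.acc + 9]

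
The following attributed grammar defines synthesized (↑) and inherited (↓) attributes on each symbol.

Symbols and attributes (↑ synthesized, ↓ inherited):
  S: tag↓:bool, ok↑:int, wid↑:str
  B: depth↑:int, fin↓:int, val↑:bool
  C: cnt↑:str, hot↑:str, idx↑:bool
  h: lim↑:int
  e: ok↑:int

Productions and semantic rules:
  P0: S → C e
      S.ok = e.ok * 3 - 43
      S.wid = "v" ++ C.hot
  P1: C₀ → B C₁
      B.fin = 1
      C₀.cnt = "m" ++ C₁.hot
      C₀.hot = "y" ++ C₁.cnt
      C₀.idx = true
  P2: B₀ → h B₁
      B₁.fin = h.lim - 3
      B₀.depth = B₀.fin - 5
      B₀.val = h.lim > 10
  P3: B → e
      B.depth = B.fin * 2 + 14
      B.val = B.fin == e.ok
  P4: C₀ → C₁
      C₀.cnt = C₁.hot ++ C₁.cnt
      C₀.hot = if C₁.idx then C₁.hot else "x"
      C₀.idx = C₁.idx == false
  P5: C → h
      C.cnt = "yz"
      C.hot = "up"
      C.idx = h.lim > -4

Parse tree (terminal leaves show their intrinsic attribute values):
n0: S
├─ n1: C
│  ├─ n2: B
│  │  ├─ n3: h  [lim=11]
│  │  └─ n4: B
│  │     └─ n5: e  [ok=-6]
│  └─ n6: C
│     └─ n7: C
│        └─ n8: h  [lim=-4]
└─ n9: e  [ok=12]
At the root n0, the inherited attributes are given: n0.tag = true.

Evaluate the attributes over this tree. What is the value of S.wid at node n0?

"vyupyz"

1. n0.tag = true  [given at root]
2. n2.fin = 1  [1]
3. n3.lim = 11  [terminal]
4. n4.fin = 8  [h.lim - 3]
5. n5.ok = -6  [terminal]
6. n4.depth = 30  [B.fin * 2 + 14]
7. n4.val = false  [B.fin == e.ok]
8. n2.depth = -4  [B₀.fin - 5]
9. n2.val = true  [h.lim > 10]
10. n8.lim = -4  [terminal]
11. n7.cnt = "yz"  ["yz"]
12. n7.hot = "up"  ["up"]
13. n7.idx = false  [h.lim > -4]
14. n6.cnt = "upyz"  [C₁.hot ++ C₁.cnt]
15. n6.hot = "x"  [if C₁.idx then C₁.hot else "x"]
16. n6.idx = true  [C₁.idx == false]
17. n1.cnt = "mx"  ["m" ++ C₁.hot]
18. n1.hot = "yupyz"  ["y" ++ C₁.cnt]
19. n1.idx = true  [true]
20. n9.ok = 12  [terminal]
21. n0.ok = -7  [e.ok * 3 - 43]
22. n0.wid = "vyupyz"  ["v" ++ C.hot]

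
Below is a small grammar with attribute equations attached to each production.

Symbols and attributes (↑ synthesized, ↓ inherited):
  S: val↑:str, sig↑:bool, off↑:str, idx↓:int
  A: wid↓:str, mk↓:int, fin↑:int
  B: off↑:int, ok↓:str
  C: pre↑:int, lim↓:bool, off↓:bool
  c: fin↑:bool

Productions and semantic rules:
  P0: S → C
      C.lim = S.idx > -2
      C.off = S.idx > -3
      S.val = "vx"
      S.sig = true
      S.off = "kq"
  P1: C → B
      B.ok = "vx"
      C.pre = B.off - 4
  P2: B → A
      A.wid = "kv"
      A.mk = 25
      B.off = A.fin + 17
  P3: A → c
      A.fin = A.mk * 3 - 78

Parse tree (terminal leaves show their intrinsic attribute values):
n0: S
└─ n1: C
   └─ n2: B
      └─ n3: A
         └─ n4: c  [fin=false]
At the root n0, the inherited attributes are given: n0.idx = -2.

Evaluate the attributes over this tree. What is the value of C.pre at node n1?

10

1. n0.idx = -2  [given at root]
2. n1.lim = false  [S.idx > -2]
3. n1.off = true  [S.idx > -3]
4. n2.ok = "vx"  ["vx"]
5. n3.wid = "kv"  ["kv"]
6. n3.mk = 25  [25]
7. n4.fin = false  [terminal]
8. n3.fin = -3  [A.mk * 3 - 78]
9. n2.off = 14  [A.fin + 17]
10. n1.pre = 10  [B.off - 4]
11. n0.val = "vx"  ["vx"]
12. n0.sig = true  [true]
13. n0.off = "kq"  ["kq"]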